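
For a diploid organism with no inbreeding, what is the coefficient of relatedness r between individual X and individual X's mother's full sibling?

Each parent–offspring link contributes a factor of 1/2, and independent paths through distinct common ancestors add.
Full aunt/uncle↔niece/nephew: two paths of length 3 through the shared grandparent pair: r = 2·(1/2)^3 = 1/4.

0.25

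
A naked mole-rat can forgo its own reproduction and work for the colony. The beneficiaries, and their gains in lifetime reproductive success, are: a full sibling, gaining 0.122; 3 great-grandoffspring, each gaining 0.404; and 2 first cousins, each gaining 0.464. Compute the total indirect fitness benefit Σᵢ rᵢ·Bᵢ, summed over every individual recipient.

r to a full sibling = 0.5 (full sibs share both parents — two paths of length 2: r = 2·(1/2)^2 = 1/2).
r to a great-grandoffspring = 1/8 (three parent–offspring links: r = (1/2)^3 = 1/8).
r to a first cousin = 0.125 (first cousins share one grandparent pair — two paths of length 4: r = 2·(1/2)^4 = 1/8).
Summing one r·B term per recipient: 1·0.5·0.122 + 3·0.125·0.404 + 2·0.125·0.464 = 0.3285.

0.3285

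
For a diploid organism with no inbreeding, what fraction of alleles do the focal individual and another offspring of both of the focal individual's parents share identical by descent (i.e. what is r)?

0.5

Each parent–offspring link contributes a factor of 1/2, and independent paths through distinct common ancestors add.
Full sibs share both parents — two paths of length 2: r = 2·(1/2)^2 = 1/2.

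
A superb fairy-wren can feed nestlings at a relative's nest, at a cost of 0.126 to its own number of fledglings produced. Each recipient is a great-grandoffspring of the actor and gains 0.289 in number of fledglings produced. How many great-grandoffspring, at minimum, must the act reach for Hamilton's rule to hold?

r to a great-grandoffspring = 0.125 (three parent–offspring links: r = (1/2)^3 = 1/8).
Hamilton's rule: n·r·B > C  ⇒  n > C/(r·B) = 0.126/(0.125·0.289) = 3.488.
The smallest integer exceeding 3.488 is 4.

4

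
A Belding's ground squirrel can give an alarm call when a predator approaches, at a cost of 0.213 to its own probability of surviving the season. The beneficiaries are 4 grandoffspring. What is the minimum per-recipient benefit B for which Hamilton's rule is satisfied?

r to a grandoffspring = 0.25 (two parent–offspring links: r = (1/2)^2 = 1/4).
Hamilton's rule with n recipients of equal r: n·r·B > C, so B > C/(n·r) = 0.213/(4·0.25) = 0.213.

0.213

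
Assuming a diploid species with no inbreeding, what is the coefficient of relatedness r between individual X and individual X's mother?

Each parent–offspring link contributes a factor of 1/2, and independent paths through distinct common ancestors add.
One parent–offspring link: r = (1/2)^1 = 1/2.

0.5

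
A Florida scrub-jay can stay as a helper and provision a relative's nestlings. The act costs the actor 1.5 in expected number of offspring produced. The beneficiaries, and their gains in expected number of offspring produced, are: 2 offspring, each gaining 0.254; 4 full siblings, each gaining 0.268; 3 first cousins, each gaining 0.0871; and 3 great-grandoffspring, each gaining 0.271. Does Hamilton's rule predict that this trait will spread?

Hamilton's rule: the trait is favored when the sum of r·B over every recipient exceeds the actor's cost C.
r to an offspring = 1/2 (one parent–offspring link: r = (1/2)^1 = 1/2).
r to a full sibling = 1/2 (full sibs share both parents — two paths of length 2: r = 2·(1/2)^2 = 1/2).
r to a first cousin = 0.125 (first cousins share one grandparent pair — two paths of length 4: r = 2·(1/2)^4 = 1/8).
r to a great-grandoffspring = 0.125 (three parent–offspring links: r = (1/2)^3 = 1/8).
Summing one r·B term per recipient: 2·0.5·0.254 + 4·0.5·0.268 + 3·0.125·0.0871 + 3·0.125·0.271 = 0.9242875.
0.9242875 < 1.5: the indirect benefit is less than the cost.

No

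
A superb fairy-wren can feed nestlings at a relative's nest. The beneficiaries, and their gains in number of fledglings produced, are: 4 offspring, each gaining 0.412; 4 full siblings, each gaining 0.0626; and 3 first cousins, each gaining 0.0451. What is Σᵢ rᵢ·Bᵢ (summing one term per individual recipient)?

r to an offspring = 1/2 (one parent–offspring link: r = (1/2)^1 = 1/2).
r to a full sibling = 1/2 (full sibs share both parents — two paths of length 2: r = 2·(1/2)^2 = 1/2).
r to a first cousin = 1/8 (first cousins share one grandparent pair — two paths of length 4: r = 2·(1/2)^4 = 1/8).
Summing one r·B term per recipient: 4·0.5·0.412 + 4·0.5·0.0626 + 3·0.125·0.0451 = 0.9661125.

0.9661125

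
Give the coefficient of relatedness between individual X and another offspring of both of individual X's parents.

Each parent–offspring link contributes a factor of 1/2, and independent paths through distinct common ancestors add.
Full sibs share both parents — two paths of length 2: r = 2·(1/2)^2 = 1/2.

0.5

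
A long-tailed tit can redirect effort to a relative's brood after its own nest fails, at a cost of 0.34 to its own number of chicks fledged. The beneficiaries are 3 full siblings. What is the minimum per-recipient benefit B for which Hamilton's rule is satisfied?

0.2267

r to a full sibling = 0.5 (full sibs share both parents — two paths of length 2: r = 2·(1/2)^2 = 1/2).
Hamilton's rule with n recipients of equal r: n·r·B > C, so B > C/(n·r) = 0.34/(3·0.5) = 0.2267.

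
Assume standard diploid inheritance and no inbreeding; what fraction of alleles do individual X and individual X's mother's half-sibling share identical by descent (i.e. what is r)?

Each parent–offspring link contributes a factor of 1/2, and independent paths through distinct common ancestors add.
Half-aunt/uncle↔niece/nephew: one path of length 3: r = (1/2)^3 = 1/8.

0.125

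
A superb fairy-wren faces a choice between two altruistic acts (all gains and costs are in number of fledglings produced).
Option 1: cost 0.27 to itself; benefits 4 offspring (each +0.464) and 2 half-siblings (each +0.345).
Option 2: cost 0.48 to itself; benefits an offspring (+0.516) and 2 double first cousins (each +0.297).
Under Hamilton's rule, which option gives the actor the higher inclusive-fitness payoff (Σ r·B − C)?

Option 1: r to an offspring = 0.5.
Option 1: r to a half-sibling = 0.25.
Option 1: Σ r·B − C = (4·0.5·0.464 + 2·0.25·0.345) − 0.27 = 0.8305.
Option 2: r to an offspring = 0.5.
Option 2: r to a double first cousin = 0.25.
Option 2: Σ r·B − C = (1·0.5·0.516 + 2·0.25·0.297) − 0.48 = -0.0735.
Option 1 has the higher net inclusive-fitness payoff.

Option 1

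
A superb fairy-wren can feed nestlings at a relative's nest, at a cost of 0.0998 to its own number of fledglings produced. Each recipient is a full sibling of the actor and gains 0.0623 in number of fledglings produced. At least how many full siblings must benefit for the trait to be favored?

r to a full sibling = 1/2 (full sibs share both parents — two paths of length 2: r = 2·(1/2)^2 = 1/2).
Hamilton's rule: n·r·B > C  ⇒  n > C/(r·B) = 0.0998/(0.5·0.0623) = 3.204.
The smallest integer exceeding 3.204 is 4.

4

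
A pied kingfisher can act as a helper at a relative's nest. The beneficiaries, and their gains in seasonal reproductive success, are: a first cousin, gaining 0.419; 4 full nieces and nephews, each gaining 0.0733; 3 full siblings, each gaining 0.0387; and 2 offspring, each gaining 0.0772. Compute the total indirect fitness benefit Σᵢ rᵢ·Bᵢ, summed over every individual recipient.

r to a first cousin = 1/8 (first cousins share one grandparent pair — two paths of length 4: r = 2·(1/2)^4 = 1/8).
r to a full niece or nephew = 0.25 (full aunt/uncle↔niece/nephew: two paths of length 3 through the shared grandparent pair: r = 2·(1/2)^3 = 1/4).
r to a full sibling = 1/2 (full sibs share both parents — two paths of length 2: r = 2·(1/2)^2 = 1/2).
r to an offspring = 1/2 (one parent–offspring link: r = (1/2)^1 = 1/2).
Summing one r·B term per recipient: 1·0.125·0.419 + 4·0.25·0.0733 + 3·0.5·0.0387 + 2·0.5·0.0772 = 0.260925.

0.260925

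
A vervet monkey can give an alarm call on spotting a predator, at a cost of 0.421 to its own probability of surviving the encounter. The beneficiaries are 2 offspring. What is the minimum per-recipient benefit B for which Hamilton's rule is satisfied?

0.421

r to an offspring = 0.5 (one parent–offspring link: r = (1/2)^1 = 1/2).
Hamilton's rule with n recipients of equal r: n·r·B > C, so B > C/(n·r) = 0.421/(2·0.5) = 0.421.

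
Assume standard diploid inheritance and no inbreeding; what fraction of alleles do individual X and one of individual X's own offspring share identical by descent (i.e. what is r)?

Each parent–offspring link contributes a factor of 1/2, and independent paths through distinct common ancestors add.
One parent–offspring link: r = (1/2)^1 = 1/2.

0.5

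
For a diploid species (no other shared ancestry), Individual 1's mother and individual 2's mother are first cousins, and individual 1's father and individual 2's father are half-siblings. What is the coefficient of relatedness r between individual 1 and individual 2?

0.09375

Wright's path rule: contributions from independent ancestry routes add.
Individual 1 and individual 2 are related in two ways: second cousins through their mothers (r = 1/32) and half first cousins through their fathers (r = 1/16).
r = 1/32 + 1/16 = 0.09375.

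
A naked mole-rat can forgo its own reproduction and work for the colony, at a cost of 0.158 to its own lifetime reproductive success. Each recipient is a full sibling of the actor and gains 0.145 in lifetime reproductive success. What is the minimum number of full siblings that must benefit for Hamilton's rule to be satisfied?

r to a full sibling = 0.5 (full sibs share both parents — two paths of length 2: r = 2·(1/2)^2 = 1/2).
Hamilton's rule: n·r·B > C  ⇒  n > C/(r·B) = 0.158/(0.5·0.145) = 2.179.
The smallest integer exceeding 2.179 is 3.

3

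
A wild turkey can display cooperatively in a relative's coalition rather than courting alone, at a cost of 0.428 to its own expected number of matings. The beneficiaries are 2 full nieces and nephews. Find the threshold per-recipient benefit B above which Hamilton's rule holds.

0.856

r to a full niece or nephew = 1/4 (full aunt/uncle↔niece/nephew: two paths of length 3 through the shared grandparent pair: r = 2·(1/2)^3 = 1/4).
Hamilton's rule with n recipients of equal r: n·r·B > C, so B > C/(n·r) = 0.428/(2·0.25) = 0.856.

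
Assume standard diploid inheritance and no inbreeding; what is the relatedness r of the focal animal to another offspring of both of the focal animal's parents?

Each parent–offspring link contributes a factor of 1/2, and independent paths through distinct common ancestors add.
Full sibs share both parents — two paths of length 2: r = 2·(1/2)^2 = 1/2.

0.5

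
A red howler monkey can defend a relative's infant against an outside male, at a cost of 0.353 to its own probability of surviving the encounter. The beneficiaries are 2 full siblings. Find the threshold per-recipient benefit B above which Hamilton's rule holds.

r to a full sibling = 1/2 (full sibs share both parents — two paths of length 2: r = 2·(1/2)^2 = 1/2).
Hamilton's rule with n recipients of equal r: n·r·B > C, so B > C/(n·r) = 0.353/(2·0.5) = 0.353.

0.353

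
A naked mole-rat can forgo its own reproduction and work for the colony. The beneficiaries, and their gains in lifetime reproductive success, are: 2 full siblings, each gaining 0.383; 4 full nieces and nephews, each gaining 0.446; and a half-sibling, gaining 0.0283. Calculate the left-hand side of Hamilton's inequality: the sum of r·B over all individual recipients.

0.836075

r to a full sibling = 0.5 (full sibs share both parents — two paths of length 2: r = 2·(1/2)^2 = 1/2).
r to a full niece or nephew = 0.25 (full aunt/uncle↔niece/nephew: two paths of length 3 through the shared grandparent pair: r = 2·(1/2)^3 = 1/4).
r to a half-sibling = 1/4 (half-sibs share one parent — one path of length 2: r = (1/2)^2 = 1/4).
Summing one r·B term per recipient: 2·0.5·0.383 + 4·0.25·0.446 + 1·0.25·0.0283 = 0.836075.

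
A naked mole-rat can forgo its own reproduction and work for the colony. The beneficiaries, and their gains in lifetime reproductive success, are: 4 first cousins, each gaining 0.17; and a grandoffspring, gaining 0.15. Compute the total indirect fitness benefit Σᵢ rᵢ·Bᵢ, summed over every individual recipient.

0.1225

r to a first cousin = 1/8 (first cousins share one grandparent pair — two paths of length 4: r = 2·(1/2)^4 = 1/8).
r to a grandoffspring = 1/4 (two parent–offspring links: r = (1/2)^2 = 1/4).
Summing one r·B term per recipient: 4·0.125·0.17 + 1·0.25·0.15 = 0.1225.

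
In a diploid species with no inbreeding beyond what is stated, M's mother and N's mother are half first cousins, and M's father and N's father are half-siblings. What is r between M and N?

0.078125

With two independent routes of shared ancestry, r is the sum of the two contributions.
M and N are related in two ways: half second cousins through their mothers (r = 1/64) and half first cousins through their fathers (r = 1/16).
r = 1/64 + 1/16 = 5/64 = 0.078125.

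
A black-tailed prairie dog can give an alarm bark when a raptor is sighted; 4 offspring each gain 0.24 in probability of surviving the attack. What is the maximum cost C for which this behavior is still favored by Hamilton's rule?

r to an offspring = 0.5 (one parent–offspring link: r = (1/2)^1 = 1/2).
Hamilton's rule: n·r·B > C, so the trait is favored while C < n·r·B = 4·0.5·0.24 = 0.48.

0.48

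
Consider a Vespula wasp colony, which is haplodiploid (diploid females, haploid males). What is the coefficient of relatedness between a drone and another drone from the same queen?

0.5

Haploid brothers each carry a random half of the queen's diploid genome, so on average they share half: r = 1/2.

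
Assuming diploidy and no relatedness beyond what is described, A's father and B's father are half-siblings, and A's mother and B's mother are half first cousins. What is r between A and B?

0.078125

Independent pedigree routes through distinct common ancestors add.
A and B are related in two ways: half first cousins through their fathers (r = 1/16) and half second cousins through their mothers (r = 1/64).
r = 1/16 + 1/64 = 0.078125.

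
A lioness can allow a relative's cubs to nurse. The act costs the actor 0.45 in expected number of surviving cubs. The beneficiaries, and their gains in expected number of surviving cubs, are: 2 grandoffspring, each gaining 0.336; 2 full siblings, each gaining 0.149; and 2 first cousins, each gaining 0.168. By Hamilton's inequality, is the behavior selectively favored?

Hamilton's rule: the trait is favored when the sum of r·B over every recipient exceeds the actor's cost C.
r to a grandoffspring = 0.25 (two parent–offspring links: r = (1/2)^2 = 1/4).
r to a full sibling = 0.5 (full sibs share both parents — two paths of length 2: r = 2·(1/2)^2 = 1/2).
r to a first cousin = 1/8 (first cousins share one grandparent pair — two paths of length 4: r = 2·(1/2)^4 = 1/8).
Summing one r·B term per recipient: 2·0.25·0.336 + 2·0.5·0.149 + 2·0.125·0.168 = 0.359.
0.359 < 0.45: the indirect benefit is less than the cost.

No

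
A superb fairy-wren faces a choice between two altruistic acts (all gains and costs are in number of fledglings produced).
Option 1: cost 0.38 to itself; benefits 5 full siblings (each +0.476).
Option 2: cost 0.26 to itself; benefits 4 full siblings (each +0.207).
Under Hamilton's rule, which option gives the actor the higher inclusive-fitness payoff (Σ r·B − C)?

Option 1

Option 1: r to a full sibling = 0.5.
Option 1: Σ r·B − C = (5·0.5·0.476) − 0.38 = 0.81.
Option 2: r to a full sibling = 0.5.
Option 2: Σ r·B − C = (4·0.5·0.207) − 0.26 = 0.154.
Option 1 has the higher net inclusive-fitness payoff.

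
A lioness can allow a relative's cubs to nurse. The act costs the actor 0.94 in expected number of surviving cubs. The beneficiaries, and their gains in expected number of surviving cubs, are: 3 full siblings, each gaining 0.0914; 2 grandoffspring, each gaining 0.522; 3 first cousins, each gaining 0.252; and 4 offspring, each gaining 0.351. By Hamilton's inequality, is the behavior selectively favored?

Yes

Hamilton's rule: the trait is favored when the sum of r·B over every recipient exceeds the actor's cost C.
r to a full sibling = 1/2 (full sibs share both parents — two paths of length 2: r = 2·(1/2)^2 = 1/2).
r to a grandoffspring = 0.25 (two parent–offspring links: r = (1/2)^2 = 1/4).
r to a first cousin = 0.125 (first cousins share one grandparent pair — two paths of length 4: r = 2·(1/2)^4 = 1/8).
r to an offspring = 0.5 (one parent–offspring link: r = (1/2)^1 = 1/2).
Summing one r·B term per recipient: 3·0.5·0.0914 + 2·0.25·0.522 + 3·0.125·0.252 + 4·0.5·0.351 = 1.1946.
1.1946 > 0.94: the indirect benefit exceeds the cost.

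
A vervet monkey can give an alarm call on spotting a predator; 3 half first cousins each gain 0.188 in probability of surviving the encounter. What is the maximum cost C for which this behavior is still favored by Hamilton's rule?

r to a half first cousin = 0.0625 (half first cousins share one grandparent — one path of length 4: r = (1/2)^4 = 1/16).
Hamilton's rule: n·r·B > C, so the trait is favored while C < n·r·B = 3·0.0625·0.188 = 0.03525.

0.03525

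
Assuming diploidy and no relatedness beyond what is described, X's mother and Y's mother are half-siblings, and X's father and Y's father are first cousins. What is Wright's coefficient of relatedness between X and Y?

Relatedness sums over independent paths through distinct common ancestors.
X and Y are related in two ways: half first cousins through their mothers (r = 1/16) and second cousins through their fathers (r = 1/32).
r = 1/16 + 1/32 = 3/32 = 0.09375.

0.09375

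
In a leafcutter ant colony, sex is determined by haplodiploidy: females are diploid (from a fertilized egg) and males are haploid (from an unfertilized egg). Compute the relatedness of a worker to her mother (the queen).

0.5

One meiotic link between diploid queen and diploid daughter: r = 1/2.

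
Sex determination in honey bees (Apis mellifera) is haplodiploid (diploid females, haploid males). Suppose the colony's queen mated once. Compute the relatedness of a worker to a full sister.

0.75

Haplodiploid full sisters inherit their father's entire haploid genome identically (contributing 1/2) and on average half of their mother's contribution (1/2 · 1/2 = 1/4); r = 1/2 + 1/4 = 3/4.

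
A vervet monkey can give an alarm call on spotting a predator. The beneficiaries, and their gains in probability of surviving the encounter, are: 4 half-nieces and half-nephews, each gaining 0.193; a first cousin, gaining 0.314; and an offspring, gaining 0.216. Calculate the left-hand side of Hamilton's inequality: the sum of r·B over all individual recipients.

0.24375

r to a half-niece or half-nephew = 1/8 (half-aunt/uncle↔niece/nephew: one path of length 3: r = (1/2)^3 = 1/8).
r to a first cousin = 0.125 (first cousins share one grandparent pair — two paths of length 4: r = 2·(1/2)^4 = 1/8).
r to an offspring = 0.5 (one parent–offspring link: r = (1/2)^1 = 1/2).
Summing one r·B term per recipient: 4·0.125·0.193 + 1·0.125·0.314 + 1·0.5·0.216 = 0.24375.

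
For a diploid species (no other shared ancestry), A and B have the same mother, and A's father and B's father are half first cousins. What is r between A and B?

0.265625

Wright's path rule: contributions from independent ancestry routes add.
A and B are related in two ways: half-sibs through their shared mother (r = 1/4) and half second cousins through their fathers (r = 1/64).
r = 1/4 + 1/64 = 0.265625.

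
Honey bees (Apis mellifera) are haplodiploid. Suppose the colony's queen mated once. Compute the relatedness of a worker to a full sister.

0.75

Haplodiploid full sisters inherit their father's entire haploid genome identically (contributing 1/2) and on average half of their mother's contribution (1/2 · 1/2 = 1/4); r = 1/2 + 1/4 = 3/4.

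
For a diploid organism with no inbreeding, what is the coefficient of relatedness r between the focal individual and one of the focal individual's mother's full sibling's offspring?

Each parent–offspring link contributes a factor of 1/2, and independent paths through distinct common ancestors add.
First cousins share one grandparent pair — two paths of length 4: r = 2·(1/2)^4 = 1/8.

0.125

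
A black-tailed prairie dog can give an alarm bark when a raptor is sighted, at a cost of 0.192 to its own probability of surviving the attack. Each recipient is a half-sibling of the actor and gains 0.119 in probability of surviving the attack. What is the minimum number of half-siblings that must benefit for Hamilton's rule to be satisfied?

r to a half-sibling = 0.25 (half-sibs share one parent — one path of length 2: r = (1/2)^2 = 1/4).
Hamilton's rule: n·r·B > C  ⇒  n > C/(r·B) = 0.192/(0.25·0.119) = 6.454.
The smallest integer exceeding 6.454 is 7.

7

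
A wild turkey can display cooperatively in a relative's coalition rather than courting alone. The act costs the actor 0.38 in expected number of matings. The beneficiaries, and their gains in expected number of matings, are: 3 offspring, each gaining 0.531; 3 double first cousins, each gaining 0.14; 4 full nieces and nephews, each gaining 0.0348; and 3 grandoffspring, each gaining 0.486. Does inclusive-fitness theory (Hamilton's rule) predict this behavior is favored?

Yes

Hamilton's rule: the trait is favored when the sum of r·B over every recipient exceeds the actor's cost C.
r to an offspring = 1/2 (one parent–offspring link: r = (1/2)^1 = 1/2).
r to a double first cousin = 1/4 (double first cousins share both grandparent pairs — four paths of length 4: r = 4·(1/2)^4 = 1/4).
r to a full niece or nephew = 0.25 (full aunt/uncle↔niece/nephew: two paths of length 3 through the shared grandparent pair: r = 2·(1/2)^3 = 1/4).
r to a grandoffspring = 1/4 (two parent–offspring links: r = (1/2)^2 = 1/4).
Summing one r·B term per recipient: 3·0.5·0.531 + 3·0.25·0.14 + 4·0.25·0.0348 + 3·0.25·0.486 = 1.3008.
1.3008 > 0.38: the indirect benefit exceeds the cost.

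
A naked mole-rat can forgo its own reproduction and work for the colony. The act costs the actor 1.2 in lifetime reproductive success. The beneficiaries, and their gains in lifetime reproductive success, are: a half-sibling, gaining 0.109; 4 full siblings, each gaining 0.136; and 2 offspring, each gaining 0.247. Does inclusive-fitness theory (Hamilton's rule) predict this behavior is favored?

Hamilton's rule: the trait is favored when the sum of r·B over every recipient exceeds the actor's cost C.
r to a half-sibling = 1/4 (half-sibs share one parent — one path of length 2: r = (1/2)^2 = 1/4).
r to a full sibling = 1/2 (full sibs share both parents — two paths of length 2: r = 2·(1/2)^2 = 1/2).
r to an offspring = 0.5 (one parent–offspring link: r = (1/2)^1 = 1/2).
Summing one r·B term per recipient: 1·0.25·0.109 + 4·0.5·0.136 + 2·0.5·0.247 = 0.54625.
0.54625 < 1.2: the indirect benefit is less than the cost.

No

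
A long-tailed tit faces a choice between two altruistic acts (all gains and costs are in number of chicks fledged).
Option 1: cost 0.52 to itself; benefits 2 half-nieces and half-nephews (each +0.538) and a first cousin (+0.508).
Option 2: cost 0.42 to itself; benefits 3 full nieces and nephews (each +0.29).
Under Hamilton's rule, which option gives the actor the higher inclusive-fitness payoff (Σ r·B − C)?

Option 2

Option 1: r to a half-niece or half-nephew = 0.125.
Option 1: r to a first cousin = 0.125.
Option 1: Σ r·B − C = (2·0.125·0.538 + 1·0.125·0.508) − 0.52 = -0.322.
Option 2: r to a full niece or nephew = 0.25.
Option 2: Σ r·B − C = (3·0.25·0.29) − 0.42 = -0.2025.
Option 2 has the higher net inclusive-fitness payoff.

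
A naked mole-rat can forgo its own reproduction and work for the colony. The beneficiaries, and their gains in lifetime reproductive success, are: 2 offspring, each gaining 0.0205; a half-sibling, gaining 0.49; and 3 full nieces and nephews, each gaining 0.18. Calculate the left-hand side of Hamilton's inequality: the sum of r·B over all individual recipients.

0.278

r to an offspring = 0.5 (one parent–offspring link: r = (1/2)^1 = 1/2).
r to a half-sibling = 1/4 (half-sibs share one parent — one path of length 2: r = (1/2)^2 = 1/4).
r to a full niece or nephew = 0.25 (full aunt/uncle↔niece/nephew: two paths of length 3 through the shared grandparent pair: r = 2·(1/2)^3 = 1/4).
Summing one r·B term per recipient: 2·0.5·0.0205 + 1·0.25·0.49 + 3·0.25·0.18 = 0.278.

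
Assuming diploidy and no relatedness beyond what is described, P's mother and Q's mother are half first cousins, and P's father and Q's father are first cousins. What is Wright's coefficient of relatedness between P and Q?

Relatedness sums over independent paths through distinct common ancestors.
P and Q are related in two ways: half second cousins through their mothers (r = 1/64) and second cousins through their fathers (r = 1/32).
r = 1/64 + 1/32 = 3/64 = 0.046875.

0.046875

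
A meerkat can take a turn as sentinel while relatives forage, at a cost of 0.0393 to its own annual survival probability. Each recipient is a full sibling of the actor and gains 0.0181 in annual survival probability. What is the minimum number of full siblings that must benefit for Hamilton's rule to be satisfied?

5

r to a full sibling = 0.5 (full sibs share both parents — two paths of length 2: r = 2·(1/2)^2 = 1/2).
Hamilton's rule: n·r·B > C  ⇒  n > C/(r·B) = 0.0393/(0.5·0.0181) = 4.343.
The smallest integer exceeding 4.343 is 5.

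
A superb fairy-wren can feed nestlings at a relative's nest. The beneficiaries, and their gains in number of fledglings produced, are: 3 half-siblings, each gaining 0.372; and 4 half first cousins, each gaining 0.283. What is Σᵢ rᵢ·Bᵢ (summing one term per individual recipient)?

r to a half-sibling = 1/4 (half-sibs share one parent — one path of length 2: r = (1/2)^2 = 1/4).
r to a half first cousin = 0.0625 (half first cousins share one grandparent — one path of length 4: r = (1/2)^4 = 1/16).
Summing one r·B term per recipient: 3·0.25·0.372 + 4·0.0625·0.283 = 0.34975.

0.34975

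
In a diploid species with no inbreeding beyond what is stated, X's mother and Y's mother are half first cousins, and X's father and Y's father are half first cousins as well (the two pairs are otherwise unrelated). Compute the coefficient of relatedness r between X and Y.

0.03125

Relatedness sums over independent paths through distinct common ancestors.
X and Y are related in two ways: half second cousins through their mothers (r = 1/64) and half second cousins through their fathers (r = 1/64).
r = 1/64 + 1/64 = 0.03125.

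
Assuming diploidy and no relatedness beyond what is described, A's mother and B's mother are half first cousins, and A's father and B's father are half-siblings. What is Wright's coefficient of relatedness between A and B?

Wright's path rule: contributions from independent ancestry routes add.
A and B are related in two ways: half second cousins through their mothers (r = 1/64) and half first cousins through their fathers (r = 1/16).
r = 1/64 + 1/16 = 0.078125.

0.078125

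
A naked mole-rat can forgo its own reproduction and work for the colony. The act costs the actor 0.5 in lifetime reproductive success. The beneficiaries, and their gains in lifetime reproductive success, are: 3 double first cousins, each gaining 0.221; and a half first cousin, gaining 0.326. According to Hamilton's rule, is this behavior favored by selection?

Hamilton's rule: the trait is favored when the sum of r·B over every recipient exceeds the actor's cost C.
r to a double first cousin = 0.25 (double first cousins share both grandparent pairs — four paths of length 4: r = 4·(1/2)^4 = 1/4).
r to a half first cousin = 1/16 (half first cousins share one grandparent — one path of length 4: r = (1/2)^4 = 1/16).
Summing one r·B term per recipient: 3·0.25·0.221 + 1·0.0625·0.326 = 0.186125.
0.186125 < 0.5: the indirect benefit is less than the cost.

No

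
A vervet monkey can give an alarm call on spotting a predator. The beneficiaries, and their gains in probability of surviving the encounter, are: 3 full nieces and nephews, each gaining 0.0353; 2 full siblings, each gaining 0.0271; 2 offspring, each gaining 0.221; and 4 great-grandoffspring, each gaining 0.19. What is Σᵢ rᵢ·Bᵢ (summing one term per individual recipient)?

r to a full niece or nephew = 0.25 (full aunt/uncle↔niece/nephew: two paths of length 3 through the shared grandparent pair: r = 2·(1/2)^3 = 1/4).
r to a full sibling = 0.5 (full sibs share both parents — two paths of length 2: r = 2·(1/2)^2 = 1/2).
r to an offspring = 1/2 (one parent–offspring link: r = (1/2)^1 = 1/2).
r to a great-grandoffspring = 0.125 (three parent–offspring links: r = (1/2)^3 = 1/8).
Summing one r·B term per recipient: 3·0.25·0.0353 + 2·0.5·0.0271 + 2·0.5·0.221 + 4·0.125·0.19 = 0.369575.

0.369575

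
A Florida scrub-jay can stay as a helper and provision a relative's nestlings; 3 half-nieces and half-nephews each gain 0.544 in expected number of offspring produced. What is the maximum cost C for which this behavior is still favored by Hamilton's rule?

0.204

r to a half-niece or half-nephew = 0.125 (half-aunt/uncle↔niece/nephew: one path of length 3: r = (1/2)^3 = 1/8).
Hamilton's rule: n·r·B > C, so the trait is favored while C < n·r·B = 3·0.125·0.544 = 0.204.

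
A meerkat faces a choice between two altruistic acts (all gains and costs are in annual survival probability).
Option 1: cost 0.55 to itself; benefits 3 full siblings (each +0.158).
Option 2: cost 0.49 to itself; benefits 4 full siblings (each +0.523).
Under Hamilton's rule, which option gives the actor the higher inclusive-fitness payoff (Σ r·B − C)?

Option 1: r to a full sibling = 0.5.
Option 1: Σ r·B − C = (3·0.5·0.158) − 0.55 = -0.313.
Option 2: r to a full sibling = 0.5.
Option 2: Σ r·B − C = (4·0.5·0.523) − 0.49 = 0.556.
Option 2 has the higher net inclusive-fitness payoff.

Option 2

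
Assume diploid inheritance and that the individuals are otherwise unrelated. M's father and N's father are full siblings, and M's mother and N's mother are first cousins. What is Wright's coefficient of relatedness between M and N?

0.15625

Independent pedigree routes through distinct common ancestors add.
M and N are related in two ways: first cousins through their fathers (r = 1/8) and second cousins through their mothers (r = 1/32).
r = 1/8 + 1/32 = 5/32 = 0.15625.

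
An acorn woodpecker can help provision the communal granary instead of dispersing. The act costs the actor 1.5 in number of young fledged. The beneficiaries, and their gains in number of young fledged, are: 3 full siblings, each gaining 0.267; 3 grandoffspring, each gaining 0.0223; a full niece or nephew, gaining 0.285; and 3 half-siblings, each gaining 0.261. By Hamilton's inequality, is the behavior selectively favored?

Hamilton's rule: the trait is favored when the sum of r·B over every recipient exceeds the actor's cost C.
r to a full sibling = 1/2 (full sibs share both parents — two paths of length 2: r = 2·(1/2)^2 = 1/2).
r to a grandoffspring = 1/4 (two parent–offspring links: r = (1/2)^2 = 1/4).
r to a full niece or nephew = 1/4 (full aunt/uncle↔niece/nephew: two paths of length 3 through the shared grandparent pair: r = 2·(1/2)^3 = 1/4).
r to a half-sibling = 1/4 (half-sibs share one parent — one path of length 2: r = (1/2)^2 = 1/4).
Summing one r·B term per recipient: 3·0.5·0.267 + 3·0.25·0.0223 + 1·0.25·0.285 + 3·0.25·0.261 = 0.684225.
0.684225 < 1.5: the indirect benefit is less than the cost.

No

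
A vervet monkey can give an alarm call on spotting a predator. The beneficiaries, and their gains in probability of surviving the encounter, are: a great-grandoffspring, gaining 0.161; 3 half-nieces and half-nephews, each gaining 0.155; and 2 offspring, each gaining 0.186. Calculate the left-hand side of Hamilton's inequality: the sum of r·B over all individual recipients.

r to a great-grandoffspring = 0.125 (three parent–offspring links: r = (1/2)^3 = 1/8).
r to a half-niece or half-nephew = 0.125 (half-aunt/uncle↔niece/nephew: one path of length 3: r = (1/2)^3 = 1/8).
r to an offspring = 0.5 (one parent–offspring link: r = (1/2)^1 = 1/2).
Summing one r·B term per recipient: 1·0.125·0.161 + 3·0.125·0.155 + 2·0.5·0.186 = 0.26425.

0.26425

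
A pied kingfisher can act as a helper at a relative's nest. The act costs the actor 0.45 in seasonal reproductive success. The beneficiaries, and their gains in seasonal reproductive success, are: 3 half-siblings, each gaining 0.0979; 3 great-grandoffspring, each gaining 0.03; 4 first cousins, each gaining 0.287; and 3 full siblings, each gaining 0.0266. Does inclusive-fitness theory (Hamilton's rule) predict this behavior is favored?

No

Hamilton's rule: the trait is favored when the sum of r·B over every recipient exceeds the actor's cost C.
r to a half-sibling = 0.25 (half-sibs share one parent — one path of length 2: r = (1/2)^2 = 1/4).
r to a great-grandoffspring = 0.125 (three parent–offspring links: r = (1/2)^3 = 1/8).
r to a first cousin = 0.125 (first cousins share one grandparent pair — two paths of length 4: r = 2·(1/2)^4 = 1/8).
r to a full sibling = 1/2 (full sibs share both parents — two paths of length 2: r = 2·(1/2)^2 = 1/2).
Summing one r·B term per recipient: 3·0.25·0.0979 + 3·0.125·0.03 + 4·0.125·0.287 + 3·0.5·0.0266 = 0.268075.
0.268075 < 0.45: the indirect benefit is less than the cost.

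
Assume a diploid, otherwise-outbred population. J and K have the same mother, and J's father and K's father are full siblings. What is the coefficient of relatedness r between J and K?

0.375

Independent pedigree routes through distinct common ancestors add.
J and K are related in two ways: half-sibs through their shared mother (r = 1/4) and first cousins through their fathers (r = 1/8).
r = 1/4 + 1/8 = 0.375.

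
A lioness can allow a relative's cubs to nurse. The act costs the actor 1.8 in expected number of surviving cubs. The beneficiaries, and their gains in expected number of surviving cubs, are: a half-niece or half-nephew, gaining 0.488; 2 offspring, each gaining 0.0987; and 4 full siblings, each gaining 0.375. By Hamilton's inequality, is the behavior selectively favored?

Hamilton's rule: the trait is favored when the sum of r·B over every recipient exceeds the actor's cost C.
r to a half-niece or half-nephew = 0.125 (half-aunt/uncle↔niece/nephew: one path of length 3: r = (1/2)^3 = 1/8).
r to an offspring = 0.5 (one parent–offspring link: r = (1/2)^1 = 1/2).
r to a full sibling = 0.5 (full sibs share both parents — two paths of length 2: r = 2·(1/2)^2 = 1/2).
Summing one r·B term per recipient: 1·0.125·0.488 + 2·0.5·0.0987 + 4·0.5·0.375 = 0.9097.
0.9097 < 1.8: the indirect benefit is less than the cost.

No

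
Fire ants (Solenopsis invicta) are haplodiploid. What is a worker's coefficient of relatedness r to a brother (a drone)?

Her haploid brother carries none of their father's genes and a random half of their mother's genome; that half matches the maternal half of her own genome with probability 1/2: r = 1/2 · 1/2 = 1/4.

0.25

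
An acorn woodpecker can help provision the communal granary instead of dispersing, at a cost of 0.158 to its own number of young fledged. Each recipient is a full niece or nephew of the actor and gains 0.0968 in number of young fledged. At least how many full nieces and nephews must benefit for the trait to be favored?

7

r to a full niece or nephew = 1/4 (full aunt/uncle↔niece/nephew: two paths of length 3 through the shared grandparent pair: r = 2·(1/2)^3 = 1/4).
Hamilton's rule: n·r·B > C  ⇒  n > C/(r·B) = 0.158/(0.25·0.0968) = 6.529.
The smallest integer exceeding 6.529 is 7.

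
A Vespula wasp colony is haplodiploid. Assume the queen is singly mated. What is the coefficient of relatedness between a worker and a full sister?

0.75

Haplodiploid full sisters inherit their father's entire haploid genome identically (contributing 1/2) and on average half of their mother's contribution (1/2 · 1/2 = 1/4); r = 1/2 + 1/4 = 3/4.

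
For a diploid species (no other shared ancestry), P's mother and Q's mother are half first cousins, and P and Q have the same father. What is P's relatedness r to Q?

0.265625

Independent pedigree routes through distinct common ancestors add.
P and Q are related in two ways: half second cousins through their mothers (r = 1/64) and half-sibs through their shared father (r = 1/4).
r = 1/64 + 1/4 = 0.265625.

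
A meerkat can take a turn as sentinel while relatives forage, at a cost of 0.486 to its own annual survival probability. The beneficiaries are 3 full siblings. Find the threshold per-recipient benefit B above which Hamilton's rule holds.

r to a full sibling = 0.5 (full sibs share both parents — two paths of length 2: r = 2·(1/2)^2 = 1/2).
Hamilton's rule with n recipients of equal r: n·r·B > C, so B > C/(n·r) = 0.486/(3·0.5) = 0.324.

0.324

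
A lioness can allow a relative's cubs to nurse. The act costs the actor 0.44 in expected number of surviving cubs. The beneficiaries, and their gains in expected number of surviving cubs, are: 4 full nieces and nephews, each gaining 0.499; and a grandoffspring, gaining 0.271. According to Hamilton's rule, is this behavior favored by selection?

Hamilton's rule: the trait is favored when the sum of r·B over every recipient exceeds the actor's cost C.
r to a full niece or nephew = 1/4 (full aunt/uncle↔niece/nephew: two paths of length 3 through the shared grandparent pair: r = 2·(1/2)^3 = 1/4).
r to a grandoffspring = 1/4 (two parent–offspring links: r = (1/2)^2 = 1/4).
Summing one r·B term per recipient: 4·0.25·0.499 + 1·0.25·0.271 = 0.56675.
0.56675 > 0.44: the indirect benefit exceeds the cost.

Yes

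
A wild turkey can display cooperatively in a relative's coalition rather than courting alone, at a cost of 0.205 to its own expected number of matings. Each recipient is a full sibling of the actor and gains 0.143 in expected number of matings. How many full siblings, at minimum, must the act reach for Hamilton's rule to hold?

3

r to a full sibling = 1/2 (full sibs share both parents — two paths of length 2: r = 2·(1/2)^2 = 1/2).
Hamilton's rule: n·r·B > C  ⇒  n > C/(r·B) = 0.205/(0.5·0.143) = 2.867.
The smallest integer exceeding 2.867 is 3.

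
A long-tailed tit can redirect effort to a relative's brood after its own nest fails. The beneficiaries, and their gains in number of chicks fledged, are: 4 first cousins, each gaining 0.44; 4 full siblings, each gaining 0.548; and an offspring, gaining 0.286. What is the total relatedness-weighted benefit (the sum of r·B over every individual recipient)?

r to a first cousin = 1/8 (first cousins share one grandparent pair — two paths of length 4: r = 2·(1/2)^4 = 1/8).
r to a full sibling = 0.5 (full sibs share both parents — two paths of length 2: r = 2·(1/2)^2 = 1/2).
r to an offspring = 1/2 (one parent–offspring link: r = (1/2)^1 = 1/2).
Summing one r·B term per recipient: 4·0.125·0.44 + 4·0.5·0.548 + 1·0.5·0.286 = 1.459.

1.459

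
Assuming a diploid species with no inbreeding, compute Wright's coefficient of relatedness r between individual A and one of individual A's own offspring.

0.5

Each parent–offspring link contributes a factor of 1/2, and independent paths through distinct common ancestors add.
One parent–offspring link: r = (1/2)^1 = 1/2.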